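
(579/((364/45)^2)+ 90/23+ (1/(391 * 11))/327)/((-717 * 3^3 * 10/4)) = -2378180440681/9018678201853320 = -0.00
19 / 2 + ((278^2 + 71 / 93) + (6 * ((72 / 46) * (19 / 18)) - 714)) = 327652775 / 4278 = 76590.18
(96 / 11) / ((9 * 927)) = 32 / 30591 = 0.00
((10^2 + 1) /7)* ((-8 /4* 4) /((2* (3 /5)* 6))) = -1010 /63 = -16.03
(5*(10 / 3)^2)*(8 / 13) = 4000 / 117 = 34.19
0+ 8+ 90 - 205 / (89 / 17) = 5237 / 89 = 58.84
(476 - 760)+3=-281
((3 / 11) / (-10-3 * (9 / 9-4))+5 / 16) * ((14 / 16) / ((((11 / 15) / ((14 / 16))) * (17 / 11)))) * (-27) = -138915 / 191488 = -0.73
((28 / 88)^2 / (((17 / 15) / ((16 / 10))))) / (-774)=-49 / 265353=-0.00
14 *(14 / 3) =196 / 3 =65.33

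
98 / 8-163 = -603 / 4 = -150.75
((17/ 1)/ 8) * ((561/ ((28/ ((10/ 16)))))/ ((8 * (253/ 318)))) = 689265/ 164864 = 4.18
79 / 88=0.90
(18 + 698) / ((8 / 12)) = 1074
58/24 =29/12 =2.42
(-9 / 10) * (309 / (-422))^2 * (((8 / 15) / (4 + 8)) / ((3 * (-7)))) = 31827 / 31164700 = 0.00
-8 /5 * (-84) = 672 /5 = 134.40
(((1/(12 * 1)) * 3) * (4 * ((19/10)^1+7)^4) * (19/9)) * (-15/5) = -1192102579/30000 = -39736.75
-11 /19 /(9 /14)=-154 /171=-0.90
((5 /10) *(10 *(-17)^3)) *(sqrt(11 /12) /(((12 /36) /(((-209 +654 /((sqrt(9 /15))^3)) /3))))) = -13387925 *sqrt(55) /3 +5134085 *sqrt(33) /6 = -28180324.22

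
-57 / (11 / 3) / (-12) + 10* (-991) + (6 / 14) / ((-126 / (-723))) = -21357865 / 2156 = -9906.25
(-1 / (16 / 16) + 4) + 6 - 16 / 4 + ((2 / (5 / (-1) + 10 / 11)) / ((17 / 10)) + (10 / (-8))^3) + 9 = 115147 / 9792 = 11.76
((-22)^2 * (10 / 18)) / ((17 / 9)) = 142.35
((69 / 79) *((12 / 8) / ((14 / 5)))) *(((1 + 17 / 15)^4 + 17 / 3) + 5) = 9134312 / 622125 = 14.68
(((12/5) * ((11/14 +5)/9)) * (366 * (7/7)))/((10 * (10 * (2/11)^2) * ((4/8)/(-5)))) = -597861/350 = -1708.17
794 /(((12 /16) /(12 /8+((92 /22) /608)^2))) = 6659291101 /4193376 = 1588.05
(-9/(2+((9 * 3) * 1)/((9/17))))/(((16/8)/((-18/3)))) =27/53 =0.51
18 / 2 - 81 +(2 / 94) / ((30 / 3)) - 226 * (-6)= 603481 / 470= 1284.00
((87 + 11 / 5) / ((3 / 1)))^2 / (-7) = -126.30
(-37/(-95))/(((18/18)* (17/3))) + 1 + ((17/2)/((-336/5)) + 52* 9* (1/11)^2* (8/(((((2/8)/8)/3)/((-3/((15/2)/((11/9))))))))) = -3465089653/2387616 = -1451.28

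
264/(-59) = -264/59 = -4.47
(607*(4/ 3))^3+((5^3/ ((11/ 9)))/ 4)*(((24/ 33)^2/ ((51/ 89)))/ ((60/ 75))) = 323871735300004/ 610929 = 530129909.20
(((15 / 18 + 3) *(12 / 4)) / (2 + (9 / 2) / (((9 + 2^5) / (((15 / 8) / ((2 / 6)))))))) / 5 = 7544 / 8585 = 0.88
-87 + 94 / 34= -1432 / 17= -84.24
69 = 69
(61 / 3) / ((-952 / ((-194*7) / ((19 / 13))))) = 76921 / 3876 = 19.85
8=8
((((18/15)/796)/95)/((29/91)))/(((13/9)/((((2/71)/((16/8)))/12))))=63/1557015800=0.00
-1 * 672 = -672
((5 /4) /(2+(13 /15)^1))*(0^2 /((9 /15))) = 0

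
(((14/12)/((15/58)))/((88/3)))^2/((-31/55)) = -41209/982080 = -0.04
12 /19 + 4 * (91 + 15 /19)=367.79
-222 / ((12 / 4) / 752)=-55648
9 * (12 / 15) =36 / 5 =7.20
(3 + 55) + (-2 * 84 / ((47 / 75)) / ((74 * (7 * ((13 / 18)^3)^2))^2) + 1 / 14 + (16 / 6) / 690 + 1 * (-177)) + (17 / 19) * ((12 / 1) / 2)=-46886129999489307208356923 / 412708601329064716769730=-113.61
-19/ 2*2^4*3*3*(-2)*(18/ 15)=16416/ 5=3283.20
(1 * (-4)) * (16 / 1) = -64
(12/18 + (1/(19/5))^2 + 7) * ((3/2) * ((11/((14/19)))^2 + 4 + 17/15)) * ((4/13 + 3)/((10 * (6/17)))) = 2052586612813/827845200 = 2479.43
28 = 28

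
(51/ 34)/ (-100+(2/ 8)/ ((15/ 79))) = -90/ 5921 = -0.02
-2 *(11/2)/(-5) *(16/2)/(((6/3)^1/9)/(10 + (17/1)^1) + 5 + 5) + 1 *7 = 8.76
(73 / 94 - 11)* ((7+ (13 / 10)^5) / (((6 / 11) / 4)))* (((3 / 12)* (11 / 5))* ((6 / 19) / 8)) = -124571021333 / 7144000000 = -17.44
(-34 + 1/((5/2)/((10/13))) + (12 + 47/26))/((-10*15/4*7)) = 0.08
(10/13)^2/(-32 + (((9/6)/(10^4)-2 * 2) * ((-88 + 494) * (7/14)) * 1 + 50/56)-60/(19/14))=-266000000/398871096507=-0.00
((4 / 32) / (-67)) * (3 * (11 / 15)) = -11 / 2680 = -0.00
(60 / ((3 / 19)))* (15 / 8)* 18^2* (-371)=-85645350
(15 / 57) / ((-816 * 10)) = -1 / 31008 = -0.00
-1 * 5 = -5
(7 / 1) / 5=7 / 5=1.40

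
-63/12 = -21/4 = -5.25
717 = 717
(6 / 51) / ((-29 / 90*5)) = -36 / 493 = -0.07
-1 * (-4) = 4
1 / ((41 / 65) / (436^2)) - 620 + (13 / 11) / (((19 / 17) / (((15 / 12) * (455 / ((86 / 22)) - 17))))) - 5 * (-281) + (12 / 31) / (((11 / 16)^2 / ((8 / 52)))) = 987523719780391 / 3266828422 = 302288.21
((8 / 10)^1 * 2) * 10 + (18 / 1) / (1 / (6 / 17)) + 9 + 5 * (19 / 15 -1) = 1667 / 51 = 32.69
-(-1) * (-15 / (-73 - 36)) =15 / 109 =0.14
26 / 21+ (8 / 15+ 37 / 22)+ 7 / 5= 3737 / 770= 4.85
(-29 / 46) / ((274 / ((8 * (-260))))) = 15080 / 3151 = 4.79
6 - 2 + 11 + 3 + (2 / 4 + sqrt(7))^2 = sqrt(7) + 101 / 4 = 27.90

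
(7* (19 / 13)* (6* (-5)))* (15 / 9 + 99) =-401660 / 13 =-30896.92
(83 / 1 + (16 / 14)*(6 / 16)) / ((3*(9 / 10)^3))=38.15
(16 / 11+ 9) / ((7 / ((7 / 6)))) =1.74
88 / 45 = 1.96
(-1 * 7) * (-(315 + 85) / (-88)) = -350 / 11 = -31.82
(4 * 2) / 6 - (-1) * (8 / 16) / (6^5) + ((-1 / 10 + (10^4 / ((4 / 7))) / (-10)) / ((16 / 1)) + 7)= -7857481 / 77760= -101.05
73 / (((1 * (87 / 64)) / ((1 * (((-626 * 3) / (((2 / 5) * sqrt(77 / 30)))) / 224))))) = -228490 * sqrt(2310) / 15631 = -702.56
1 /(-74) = -1 /74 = -0.01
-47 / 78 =-0.60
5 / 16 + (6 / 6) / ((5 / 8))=153 / 80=1.91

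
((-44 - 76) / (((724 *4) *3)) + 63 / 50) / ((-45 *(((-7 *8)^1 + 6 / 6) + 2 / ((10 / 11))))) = 5639 / 10751400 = 0.00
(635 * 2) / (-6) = -635 / 3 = -211.67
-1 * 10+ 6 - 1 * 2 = -6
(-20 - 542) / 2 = -281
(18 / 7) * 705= 12690 / 7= 1812.86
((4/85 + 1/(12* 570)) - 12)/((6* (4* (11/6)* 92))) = -1389871/470701440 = -0.00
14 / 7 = 2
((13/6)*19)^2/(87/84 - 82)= -427063/20403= -20.93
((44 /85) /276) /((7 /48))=176 /13685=0.01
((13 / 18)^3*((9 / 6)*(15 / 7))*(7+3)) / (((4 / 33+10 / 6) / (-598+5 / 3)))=-1080869075 / 267624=-4038.76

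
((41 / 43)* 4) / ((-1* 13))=-164 / 559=-0.29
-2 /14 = -0.14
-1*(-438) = 438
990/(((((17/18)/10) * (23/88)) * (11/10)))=14256000/391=36460.36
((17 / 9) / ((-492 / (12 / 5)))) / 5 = -17 / 9225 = -0.00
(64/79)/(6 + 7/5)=0.11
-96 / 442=-48 / 221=-0.22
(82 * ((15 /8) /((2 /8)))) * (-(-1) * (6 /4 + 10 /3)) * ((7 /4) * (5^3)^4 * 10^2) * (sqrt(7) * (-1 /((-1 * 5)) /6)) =50799560546875 * sqrt(7) /12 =11200250326533.30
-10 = -10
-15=-15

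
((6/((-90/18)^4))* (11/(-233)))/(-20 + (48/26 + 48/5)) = 429/8096750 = 0.00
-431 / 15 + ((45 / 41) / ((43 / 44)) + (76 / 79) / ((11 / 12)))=-610385117 / 22980705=-26.56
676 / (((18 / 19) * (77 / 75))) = 160550 / 231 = 695.02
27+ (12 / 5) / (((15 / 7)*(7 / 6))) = 699 / 25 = 27.96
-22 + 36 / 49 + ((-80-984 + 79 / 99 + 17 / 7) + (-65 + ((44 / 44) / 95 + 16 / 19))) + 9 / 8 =-4221565547 / 3686760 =-1145.06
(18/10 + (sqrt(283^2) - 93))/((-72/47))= -45073/360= -125.20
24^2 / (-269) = -576 / 269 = -2.14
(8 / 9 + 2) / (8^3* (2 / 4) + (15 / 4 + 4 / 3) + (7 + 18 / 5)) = 0.01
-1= -1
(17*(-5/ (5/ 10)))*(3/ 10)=-51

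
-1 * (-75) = 75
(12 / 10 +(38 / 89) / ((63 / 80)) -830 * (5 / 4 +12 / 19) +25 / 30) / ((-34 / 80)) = 6643973216 / 1811061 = 3668.55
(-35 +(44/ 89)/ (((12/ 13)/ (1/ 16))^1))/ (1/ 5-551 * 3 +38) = 746885/ 34492128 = 0.02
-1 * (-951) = 951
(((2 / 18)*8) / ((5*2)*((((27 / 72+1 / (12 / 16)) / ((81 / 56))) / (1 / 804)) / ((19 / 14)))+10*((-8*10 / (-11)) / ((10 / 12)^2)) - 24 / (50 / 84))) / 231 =0.00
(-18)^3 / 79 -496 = -45016 / 79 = -569.82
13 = 13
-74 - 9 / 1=-83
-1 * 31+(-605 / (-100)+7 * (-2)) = -779 / 20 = -38.95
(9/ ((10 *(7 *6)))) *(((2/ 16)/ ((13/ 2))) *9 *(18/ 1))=243/ 3640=0.07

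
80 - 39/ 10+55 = 1311/ 10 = 131.10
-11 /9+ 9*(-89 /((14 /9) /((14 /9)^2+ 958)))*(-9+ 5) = 124625911 /63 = 1978189.06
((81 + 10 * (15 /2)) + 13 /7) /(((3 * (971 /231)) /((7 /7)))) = 12155 /971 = 12.52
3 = 3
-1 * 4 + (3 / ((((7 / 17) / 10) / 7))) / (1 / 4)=2036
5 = 5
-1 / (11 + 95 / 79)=-79 / 964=-0.08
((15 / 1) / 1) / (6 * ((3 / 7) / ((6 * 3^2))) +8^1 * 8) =63 / 269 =0.23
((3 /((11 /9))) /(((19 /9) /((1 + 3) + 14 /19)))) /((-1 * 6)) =-3645 /3971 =-0.92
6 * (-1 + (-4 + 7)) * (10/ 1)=120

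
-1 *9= -9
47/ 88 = 0.53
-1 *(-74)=74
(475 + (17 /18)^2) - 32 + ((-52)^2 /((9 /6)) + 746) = 969589 /324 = 2992.56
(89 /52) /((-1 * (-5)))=89 /260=0.34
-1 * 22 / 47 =-22 / 47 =-0.47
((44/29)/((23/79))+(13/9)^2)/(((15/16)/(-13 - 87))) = -126169280/162081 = -778.43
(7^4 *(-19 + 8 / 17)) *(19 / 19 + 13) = -10588410 / 17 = -622847.65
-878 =-878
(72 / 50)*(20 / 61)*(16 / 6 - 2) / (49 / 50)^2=48000 / 146461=0.33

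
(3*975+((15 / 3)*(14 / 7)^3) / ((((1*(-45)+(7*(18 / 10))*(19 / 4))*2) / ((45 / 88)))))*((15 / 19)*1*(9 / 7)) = 2969.68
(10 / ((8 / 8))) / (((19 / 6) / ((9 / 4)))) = 135 / 19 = 7.11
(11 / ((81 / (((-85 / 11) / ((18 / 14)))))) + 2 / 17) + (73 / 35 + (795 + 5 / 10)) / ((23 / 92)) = 3189.64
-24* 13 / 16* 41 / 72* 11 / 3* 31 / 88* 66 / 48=-19.72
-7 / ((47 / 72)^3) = -2612736 / 103823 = -25.17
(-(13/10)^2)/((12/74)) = -10.42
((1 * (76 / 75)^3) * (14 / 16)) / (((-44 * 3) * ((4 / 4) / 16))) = -1536416 / 13921875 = -0.11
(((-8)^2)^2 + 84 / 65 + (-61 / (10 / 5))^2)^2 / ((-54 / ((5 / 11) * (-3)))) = 1708669879921 / 2676960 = 638287.42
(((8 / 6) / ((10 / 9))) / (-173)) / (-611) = 6 / 528515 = 0.00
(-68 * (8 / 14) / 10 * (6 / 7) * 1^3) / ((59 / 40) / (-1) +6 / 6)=6528 / 931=7.01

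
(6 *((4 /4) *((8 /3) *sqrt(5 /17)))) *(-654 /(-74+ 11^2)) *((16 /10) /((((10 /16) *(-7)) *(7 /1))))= 669696 *sqrt(85) /978775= 6.31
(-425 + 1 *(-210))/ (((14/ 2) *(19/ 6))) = -3810/ 133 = -28.65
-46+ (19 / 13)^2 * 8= -4886 / 169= -28.91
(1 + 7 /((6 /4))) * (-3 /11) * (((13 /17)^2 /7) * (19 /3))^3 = -0.23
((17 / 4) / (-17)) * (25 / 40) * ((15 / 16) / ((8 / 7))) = -525 / 4096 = -0.13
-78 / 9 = -26 / 3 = -8.67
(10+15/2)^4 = 1500625/16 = 93789.06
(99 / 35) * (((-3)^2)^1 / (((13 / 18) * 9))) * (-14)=-3564 / 65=-54.83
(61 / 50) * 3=183 / 50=3.66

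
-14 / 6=-7 / 3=-2.33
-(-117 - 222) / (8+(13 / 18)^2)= 39.78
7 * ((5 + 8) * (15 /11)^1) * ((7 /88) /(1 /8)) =9555 /121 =78.97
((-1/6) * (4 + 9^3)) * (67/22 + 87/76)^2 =-8994649597/4193376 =-2144.97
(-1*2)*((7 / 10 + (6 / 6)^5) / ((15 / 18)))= -102 / 25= -4.08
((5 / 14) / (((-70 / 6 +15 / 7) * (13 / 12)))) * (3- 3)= 0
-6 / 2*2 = -6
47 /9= 5.22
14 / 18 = 7 / 9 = 0.78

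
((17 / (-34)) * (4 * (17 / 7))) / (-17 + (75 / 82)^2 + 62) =-0.11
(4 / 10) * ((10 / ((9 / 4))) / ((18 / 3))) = 8 / 27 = 0.30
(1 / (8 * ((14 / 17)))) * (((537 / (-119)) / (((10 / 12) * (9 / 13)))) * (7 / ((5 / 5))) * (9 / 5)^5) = -137407023 / 875000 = -157.04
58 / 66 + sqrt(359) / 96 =1.08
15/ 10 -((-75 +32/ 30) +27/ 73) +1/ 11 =1810469/ 24090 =75.15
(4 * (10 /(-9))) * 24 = -320 /3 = -106.67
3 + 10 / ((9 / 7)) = 97 / 9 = 10.78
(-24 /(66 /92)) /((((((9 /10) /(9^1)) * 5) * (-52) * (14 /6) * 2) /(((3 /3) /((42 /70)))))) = 460 /1001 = 0.46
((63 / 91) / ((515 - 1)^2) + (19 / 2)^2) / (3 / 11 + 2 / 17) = 28982004821 / 125361002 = 231.19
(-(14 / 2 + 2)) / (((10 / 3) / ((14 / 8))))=-189 / 40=-4.72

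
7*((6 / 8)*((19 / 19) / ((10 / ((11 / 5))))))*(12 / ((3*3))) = 77 / 50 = 1.54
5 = 5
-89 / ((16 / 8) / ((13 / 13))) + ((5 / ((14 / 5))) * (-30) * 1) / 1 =-1373 / 14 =-98.07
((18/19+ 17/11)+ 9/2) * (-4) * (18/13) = -105228/2717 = -38.73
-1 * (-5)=5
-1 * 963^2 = -927369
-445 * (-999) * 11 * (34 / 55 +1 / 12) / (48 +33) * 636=80806927 / 3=26935642.33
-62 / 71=-0.87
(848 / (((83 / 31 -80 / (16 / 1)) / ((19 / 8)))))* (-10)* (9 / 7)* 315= 7023825 / 2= 3511912.50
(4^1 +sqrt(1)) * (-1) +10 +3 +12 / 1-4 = 16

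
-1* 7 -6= -13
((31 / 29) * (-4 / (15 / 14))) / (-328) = 217 / 17835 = 0.01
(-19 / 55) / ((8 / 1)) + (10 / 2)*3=6581 / 440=14.96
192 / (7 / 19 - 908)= -3648 / 17245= -0.21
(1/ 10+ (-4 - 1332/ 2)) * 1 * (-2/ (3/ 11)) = 24563/ 5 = 4912.60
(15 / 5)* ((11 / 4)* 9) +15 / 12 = 151 / 2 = 75.50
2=2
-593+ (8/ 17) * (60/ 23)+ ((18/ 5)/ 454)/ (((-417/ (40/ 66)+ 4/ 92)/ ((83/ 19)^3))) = -114016892298268753/ 192669869907029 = -591.77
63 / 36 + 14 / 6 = 49 / 12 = 4.08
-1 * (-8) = 8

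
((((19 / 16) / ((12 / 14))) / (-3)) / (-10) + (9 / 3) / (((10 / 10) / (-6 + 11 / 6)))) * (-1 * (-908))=-8141809 / 720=-11308.07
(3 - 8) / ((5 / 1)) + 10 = 9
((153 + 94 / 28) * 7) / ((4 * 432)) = 0.63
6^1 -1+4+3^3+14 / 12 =223 / 6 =37.17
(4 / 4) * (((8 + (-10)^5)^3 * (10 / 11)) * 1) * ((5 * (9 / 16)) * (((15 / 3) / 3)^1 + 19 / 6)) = -135904877609930400 / 11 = -12354988873630036.36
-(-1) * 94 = 94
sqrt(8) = 2 * sqrt(2) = 2.83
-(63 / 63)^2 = -1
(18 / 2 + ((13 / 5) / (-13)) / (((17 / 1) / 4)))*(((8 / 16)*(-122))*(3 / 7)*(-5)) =139263 / 119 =1170.28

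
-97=-97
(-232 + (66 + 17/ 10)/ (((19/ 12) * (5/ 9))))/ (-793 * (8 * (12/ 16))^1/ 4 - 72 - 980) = 147284/ 2129425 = 0.07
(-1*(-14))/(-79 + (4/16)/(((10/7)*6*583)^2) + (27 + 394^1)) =68521622400/1673885347249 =0.04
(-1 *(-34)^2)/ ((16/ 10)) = -1445/ 2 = -722.50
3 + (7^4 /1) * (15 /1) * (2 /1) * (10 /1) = 720303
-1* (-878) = 878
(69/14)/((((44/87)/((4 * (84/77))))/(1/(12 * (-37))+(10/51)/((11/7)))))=61068519/11720786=5.21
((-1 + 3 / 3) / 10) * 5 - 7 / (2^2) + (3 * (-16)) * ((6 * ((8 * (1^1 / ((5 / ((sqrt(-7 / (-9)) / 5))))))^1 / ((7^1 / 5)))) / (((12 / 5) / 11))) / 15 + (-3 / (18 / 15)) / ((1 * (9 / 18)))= -704 * sqrt(7) / 105 - 27 / 4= -24.49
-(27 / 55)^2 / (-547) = 729 / 1654675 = 0.00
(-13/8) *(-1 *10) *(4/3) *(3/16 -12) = -4095/16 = -255.94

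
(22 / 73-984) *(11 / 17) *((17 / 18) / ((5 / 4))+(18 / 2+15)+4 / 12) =-178361678 / 11169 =-15969.35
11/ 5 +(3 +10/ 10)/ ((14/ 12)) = 197/ 35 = 5.63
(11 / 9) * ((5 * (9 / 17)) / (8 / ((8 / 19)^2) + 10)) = 440 / 7497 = 0.06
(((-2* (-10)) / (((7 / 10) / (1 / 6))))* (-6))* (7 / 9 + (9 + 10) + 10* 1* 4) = -107600 / 63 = -1707.94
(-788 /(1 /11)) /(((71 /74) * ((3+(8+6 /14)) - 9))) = -4490024 /1207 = -3719.99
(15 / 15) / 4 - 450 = -1799 / 4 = -449.75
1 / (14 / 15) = 15 / 14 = 1.07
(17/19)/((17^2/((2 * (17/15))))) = 2/285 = 0.01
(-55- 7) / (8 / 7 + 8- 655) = 434 / 4521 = 0.10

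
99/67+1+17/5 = 1969/335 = 5.88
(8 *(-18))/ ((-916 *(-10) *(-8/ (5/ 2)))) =9/ 1832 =0.00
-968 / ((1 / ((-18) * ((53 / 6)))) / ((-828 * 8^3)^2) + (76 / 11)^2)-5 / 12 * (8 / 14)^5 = -168971418378788879049472 / 8322165710573732554803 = -20.30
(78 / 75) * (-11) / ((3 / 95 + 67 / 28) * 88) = -1729 / 32245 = -0.05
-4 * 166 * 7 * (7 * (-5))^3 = 199283000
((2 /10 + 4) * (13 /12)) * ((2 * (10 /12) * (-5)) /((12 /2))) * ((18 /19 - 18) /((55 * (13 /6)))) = 189 /209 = 0.90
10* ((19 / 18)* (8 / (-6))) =-380 / 27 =-14.07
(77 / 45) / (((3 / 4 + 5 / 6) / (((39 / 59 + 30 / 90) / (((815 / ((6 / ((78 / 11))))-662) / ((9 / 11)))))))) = 54208 / 18569365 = 0.00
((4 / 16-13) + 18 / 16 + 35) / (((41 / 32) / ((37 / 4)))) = 6919 / 41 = 168.76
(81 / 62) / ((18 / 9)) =81 / 124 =0.65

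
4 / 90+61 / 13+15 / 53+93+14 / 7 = 3101113 / 31005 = 100.02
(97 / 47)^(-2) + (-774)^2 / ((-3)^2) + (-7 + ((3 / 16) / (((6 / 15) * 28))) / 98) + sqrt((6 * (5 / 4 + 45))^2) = 55217887037391 / 826185472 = 66834.73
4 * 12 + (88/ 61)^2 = 186352/ 3721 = 50.08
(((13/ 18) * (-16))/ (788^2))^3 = -2197/ 340890479498840328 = -0.00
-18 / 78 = -3 / 13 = -0.23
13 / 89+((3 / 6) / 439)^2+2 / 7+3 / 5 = 2477624291 / 2401303660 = 1.03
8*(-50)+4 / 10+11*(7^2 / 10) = -3457 / 10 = -345.70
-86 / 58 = -43 / 29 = -1.48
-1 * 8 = -8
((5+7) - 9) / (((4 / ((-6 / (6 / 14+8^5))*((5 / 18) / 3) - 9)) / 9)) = -27869601 / 458758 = -60.75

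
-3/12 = -1/4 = -0.25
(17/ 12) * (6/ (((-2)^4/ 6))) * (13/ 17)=39/ 16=2.44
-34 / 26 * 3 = -51 / 13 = -3.92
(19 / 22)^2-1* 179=-86275 / 484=-178.25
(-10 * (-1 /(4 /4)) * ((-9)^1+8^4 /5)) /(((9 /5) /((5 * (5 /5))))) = 202550 /9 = 22505.56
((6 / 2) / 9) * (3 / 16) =1 / 16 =0.06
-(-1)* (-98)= -98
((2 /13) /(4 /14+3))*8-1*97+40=-56.63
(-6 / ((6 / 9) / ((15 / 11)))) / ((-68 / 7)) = 945 / 748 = 1.26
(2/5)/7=0.06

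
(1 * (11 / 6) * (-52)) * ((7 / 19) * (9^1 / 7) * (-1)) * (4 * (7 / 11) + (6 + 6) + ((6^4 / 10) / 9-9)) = 85566 / 95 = 900.69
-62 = -62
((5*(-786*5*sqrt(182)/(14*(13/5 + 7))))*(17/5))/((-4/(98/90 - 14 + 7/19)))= -4264705*sqrt(182)/2736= -21028.51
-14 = -14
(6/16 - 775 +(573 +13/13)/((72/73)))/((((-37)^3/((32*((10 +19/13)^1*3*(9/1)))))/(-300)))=-572338800/50653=-11299.21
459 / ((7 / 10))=4590 / 7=655.71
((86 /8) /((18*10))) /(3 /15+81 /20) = 43 /3060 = 0.01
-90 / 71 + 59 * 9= 37611 / 71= 529.73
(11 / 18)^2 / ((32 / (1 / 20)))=121 / 207360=0.00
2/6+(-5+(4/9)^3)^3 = -45792031778/387420489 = -118.20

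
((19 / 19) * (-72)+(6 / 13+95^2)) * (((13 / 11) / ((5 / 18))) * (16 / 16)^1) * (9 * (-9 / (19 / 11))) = -33940782 / 19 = -1786356.95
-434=-434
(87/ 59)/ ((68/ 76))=1653/ 1003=1.65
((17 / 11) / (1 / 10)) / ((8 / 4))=85 / 11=7.73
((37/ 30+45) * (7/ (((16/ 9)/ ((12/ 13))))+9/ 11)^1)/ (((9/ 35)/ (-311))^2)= 301134123.03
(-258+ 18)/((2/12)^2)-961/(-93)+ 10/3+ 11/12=-103505/12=-8625.42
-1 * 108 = -108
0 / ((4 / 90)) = 0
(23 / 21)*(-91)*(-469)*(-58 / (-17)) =159478.39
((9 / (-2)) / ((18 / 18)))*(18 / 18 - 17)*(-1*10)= -720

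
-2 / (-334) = 0.01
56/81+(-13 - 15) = -2212/81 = -27.31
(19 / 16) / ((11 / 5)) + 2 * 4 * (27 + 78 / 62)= 226.60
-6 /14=-3 /7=-0.43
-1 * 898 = -898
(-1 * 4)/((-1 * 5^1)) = 4/5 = 0.80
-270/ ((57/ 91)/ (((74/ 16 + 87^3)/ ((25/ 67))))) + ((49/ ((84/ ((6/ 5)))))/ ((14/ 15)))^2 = -1156297244157/ 1520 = -760721871.16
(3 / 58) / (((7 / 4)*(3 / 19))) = 38 / 203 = 0.19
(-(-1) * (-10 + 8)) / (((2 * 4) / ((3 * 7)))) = -21 / 4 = -5.25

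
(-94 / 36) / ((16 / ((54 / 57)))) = -47 / 304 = -0.15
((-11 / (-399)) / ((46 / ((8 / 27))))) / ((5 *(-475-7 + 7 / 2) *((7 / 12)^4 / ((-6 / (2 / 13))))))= 26624 / 1064975555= 0.00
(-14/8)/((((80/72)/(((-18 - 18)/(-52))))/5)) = -567/104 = -5.45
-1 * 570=-570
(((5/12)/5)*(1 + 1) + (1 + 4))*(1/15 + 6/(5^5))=0.35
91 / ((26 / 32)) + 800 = 912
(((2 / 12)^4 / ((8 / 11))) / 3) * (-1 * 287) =-3157 / 31104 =-0.10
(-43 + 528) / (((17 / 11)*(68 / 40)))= 53350 / 289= 184.60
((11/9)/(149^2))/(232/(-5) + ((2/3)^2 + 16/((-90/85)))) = -55/61008348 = -0.00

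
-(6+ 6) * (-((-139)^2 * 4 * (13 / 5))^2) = 12112872178368 / 25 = 484514887134.72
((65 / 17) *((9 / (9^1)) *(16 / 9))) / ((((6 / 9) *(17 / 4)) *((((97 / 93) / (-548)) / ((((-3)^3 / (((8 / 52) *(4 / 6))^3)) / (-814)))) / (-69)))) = 30507196093335 / 11409431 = 2673857.80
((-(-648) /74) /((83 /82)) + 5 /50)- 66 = -1758109 /30710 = -57.25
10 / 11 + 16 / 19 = 366 / 209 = 1.75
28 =28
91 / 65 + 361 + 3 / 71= 128667 / 355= 362.44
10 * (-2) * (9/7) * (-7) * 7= 1260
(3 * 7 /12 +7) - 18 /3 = 11 /4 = 2.75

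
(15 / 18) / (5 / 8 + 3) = 20 / 87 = 0.23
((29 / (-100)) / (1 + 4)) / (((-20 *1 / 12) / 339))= 29493 / 2500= 11.80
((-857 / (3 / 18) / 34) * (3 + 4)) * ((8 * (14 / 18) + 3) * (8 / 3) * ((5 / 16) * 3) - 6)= -1841693 / 102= -18055.81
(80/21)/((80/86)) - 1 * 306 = -6340/21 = -301.90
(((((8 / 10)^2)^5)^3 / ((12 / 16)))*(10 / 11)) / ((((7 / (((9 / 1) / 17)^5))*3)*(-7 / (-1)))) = 60514543933804184076288 / 142548777721822261810302734375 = 0.00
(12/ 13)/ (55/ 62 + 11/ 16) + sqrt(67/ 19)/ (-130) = 5952/ 10153-sqrt(1273)/ 2470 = 0.57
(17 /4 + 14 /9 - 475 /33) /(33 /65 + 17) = -221065 /450648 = -0.49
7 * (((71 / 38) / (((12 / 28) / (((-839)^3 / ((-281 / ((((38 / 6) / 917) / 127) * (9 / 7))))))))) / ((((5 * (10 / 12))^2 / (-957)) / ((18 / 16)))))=-3250432770588333 / 11687492500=-278112.07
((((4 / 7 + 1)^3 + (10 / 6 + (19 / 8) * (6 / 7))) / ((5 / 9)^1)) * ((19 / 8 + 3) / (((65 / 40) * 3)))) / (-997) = -1342073 / 88912460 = -0.02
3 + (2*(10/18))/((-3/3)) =17/9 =1.89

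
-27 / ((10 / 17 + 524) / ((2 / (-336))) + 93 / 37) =5661 / 18477569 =0.00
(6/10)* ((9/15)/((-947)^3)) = -9/21231953075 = -0.00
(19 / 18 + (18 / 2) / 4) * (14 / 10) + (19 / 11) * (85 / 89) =1106207 / 176220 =6.28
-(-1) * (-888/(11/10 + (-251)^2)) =-2960/210007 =-0.01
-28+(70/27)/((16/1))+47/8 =-593/27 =-21.96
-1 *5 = -5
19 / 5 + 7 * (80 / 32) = 213 / 10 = 21.30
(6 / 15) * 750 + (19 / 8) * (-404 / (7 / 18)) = -15171 / 7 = -2167.29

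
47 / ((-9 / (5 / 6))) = -235 / 54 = -4.35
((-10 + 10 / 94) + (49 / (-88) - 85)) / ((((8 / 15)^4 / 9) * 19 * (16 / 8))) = -179873004375 / 643760128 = -279.41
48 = 48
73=73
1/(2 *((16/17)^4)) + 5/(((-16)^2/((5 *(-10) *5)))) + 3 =-163263/131072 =-1.25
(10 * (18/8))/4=45/8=5.62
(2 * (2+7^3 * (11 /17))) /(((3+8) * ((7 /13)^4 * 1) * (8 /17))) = 108731727 /105644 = 1029.23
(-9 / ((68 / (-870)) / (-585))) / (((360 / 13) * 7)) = -661635 / 1904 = -347.50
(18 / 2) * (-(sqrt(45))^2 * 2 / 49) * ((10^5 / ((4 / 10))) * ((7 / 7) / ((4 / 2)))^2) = -50625000 / 49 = -1033163.27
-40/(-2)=20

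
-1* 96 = -96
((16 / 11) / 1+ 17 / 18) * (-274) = -65075 / 99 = -657.32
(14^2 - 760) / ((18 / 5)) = -470 / 3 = -156.67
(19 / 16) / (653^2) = 19 / 6822544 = 0.00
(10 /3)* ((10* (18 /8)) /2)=75 /2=37.50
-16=-16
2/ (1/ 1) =2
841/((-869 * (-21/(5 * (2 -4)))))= -8410/18249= -0.46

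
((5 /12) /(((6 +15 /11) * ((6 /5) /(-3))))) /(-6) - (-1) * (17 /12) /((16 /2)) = 4681 /23328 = 0.20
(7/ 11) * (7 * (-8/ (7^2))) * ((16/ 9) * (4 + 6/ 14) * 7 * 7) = -27776/ 99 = -280.57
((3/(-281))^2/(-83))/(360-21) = -3/740575219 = -0.00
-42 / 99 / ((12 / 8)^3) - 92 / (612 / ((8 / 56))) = -15605 / 106029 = -0.15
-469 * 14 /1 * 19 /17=-124754 /17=-7338.47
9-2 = 7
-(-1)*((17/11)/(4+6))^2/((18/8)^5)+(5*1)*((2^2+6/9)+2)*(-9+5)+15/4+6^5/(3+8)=412495450711/714492900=577.33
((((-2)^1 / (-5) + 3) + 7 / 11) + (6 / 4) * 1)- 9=-381 / 110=-3.46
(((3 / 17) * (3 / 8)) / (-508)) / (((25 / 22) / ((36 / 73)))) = -891 / 15760700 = -0.00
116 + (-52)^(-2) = 313665 /2704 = 116.00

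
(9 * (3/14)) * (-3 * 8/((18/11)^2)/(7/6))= -726/49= -14.82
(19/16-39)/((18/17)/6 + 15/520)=-1105/6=-184.17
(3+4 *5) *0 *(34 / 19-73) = 0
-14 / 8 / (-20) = 7 / 80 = 0.09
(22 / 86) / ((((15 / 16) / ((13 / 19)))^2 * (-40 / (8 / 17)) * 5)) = -475904 / 1484386875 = -0.00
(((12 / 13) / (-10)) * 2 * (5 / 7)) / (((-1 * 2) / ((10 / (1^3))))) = 60 / 91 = 0.66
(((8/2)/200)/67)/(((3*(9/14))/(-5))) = -7/9045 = -0.00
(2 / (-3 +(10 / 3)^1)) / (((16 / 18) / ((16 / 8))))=27 / 2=13.50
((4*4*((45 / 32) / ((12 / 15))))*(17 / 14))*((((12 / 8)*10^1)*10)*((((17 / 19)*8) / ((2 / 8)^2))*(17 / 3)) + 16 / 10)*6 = 2653063605 / 133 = 19947846.65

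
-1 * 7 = -7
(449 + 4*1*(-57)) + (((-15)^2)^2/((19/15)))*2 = 1522949/19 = 80155.21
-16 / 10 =-8 / 5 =-1.60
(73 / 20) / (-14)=-73 / 280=-0.26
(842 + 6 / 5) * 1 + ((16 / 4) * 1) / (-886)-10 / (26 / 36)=23881114 / 28795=829.35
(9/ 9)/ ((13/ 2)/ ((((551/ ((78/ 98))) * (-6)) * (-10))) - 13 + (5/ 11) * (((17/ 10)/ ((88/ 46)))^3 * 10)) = -505974219520/ 4963680734703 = -0.10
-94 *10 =-940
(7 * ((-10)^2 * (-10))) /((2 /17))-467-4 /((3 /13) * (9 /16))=-1619941 /27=-59997.81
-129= -129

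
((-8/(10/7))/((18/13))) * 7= -1274/45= -28.31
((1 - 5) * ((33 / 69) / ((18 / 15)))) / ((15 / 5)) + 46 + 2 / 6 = 9481 / 207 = 45.80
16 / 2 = 8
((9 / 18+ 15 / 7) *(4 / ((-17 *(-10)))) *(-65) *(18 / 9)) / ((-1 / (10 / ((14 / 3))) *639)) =4810 / 177429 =0.03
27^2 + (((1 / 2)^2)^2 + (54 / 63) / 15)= 408307 / 560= 729.12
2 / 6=1 / 3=0.33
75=75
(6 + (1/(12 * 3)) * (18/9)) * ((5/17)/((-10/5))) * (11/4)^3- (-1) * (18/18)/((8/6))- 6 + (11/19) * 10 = -13381033/744192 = -17.98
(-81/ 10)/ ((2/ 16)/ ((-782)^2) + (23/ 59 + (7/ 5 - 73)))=11689892784/ 102770277049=0.11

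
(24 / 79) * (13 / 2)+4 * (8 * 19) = 48188 / 79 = 609.97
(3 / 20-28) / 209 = -557 / 4180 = -0.13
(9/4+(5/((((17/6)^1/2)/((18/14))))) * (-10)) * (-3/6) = 20529/952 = 21.56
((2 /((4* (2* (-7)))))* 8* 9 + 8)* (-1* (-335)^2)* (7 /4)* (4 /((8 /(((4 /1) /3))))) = -2132275 /3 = -710758.33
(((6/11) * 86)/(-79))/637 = -516/553553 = -0.00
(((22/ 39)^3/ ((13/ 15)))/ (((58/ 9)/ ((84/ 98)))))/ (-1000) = -3993/ 144947075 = -0.00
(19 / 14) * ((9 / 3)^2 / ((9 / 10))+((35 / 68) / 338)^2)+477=3628118933483 / 7395699584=490.57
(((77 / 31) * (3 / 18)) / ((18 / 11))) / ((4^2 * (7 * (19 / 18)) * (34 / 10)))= 605 / 961248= 0.00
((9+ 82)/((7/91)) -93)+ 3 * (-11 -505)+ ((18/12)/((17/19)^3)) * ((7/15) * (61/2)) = -428.19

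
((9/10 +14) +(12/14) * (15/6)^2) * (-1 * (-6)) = 4254/35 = 121.54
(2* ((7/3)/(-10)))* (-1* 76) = 532/15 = 35.47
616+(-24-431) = 161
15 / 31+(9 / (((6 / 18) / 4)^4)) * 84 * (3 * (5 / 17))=7289533695 / 527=13832132.25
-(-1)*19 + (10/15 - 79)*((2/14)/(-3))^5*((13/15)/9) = 6285432050/330812181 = 19.00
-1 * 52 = -52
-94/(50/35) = -329/5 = -65.80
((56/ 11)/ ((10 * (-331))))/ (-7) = 4/ 18205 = 0.00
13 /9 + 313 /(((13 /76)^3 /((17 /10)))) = 106318.75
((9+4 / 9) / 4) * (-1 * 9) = -85 / 4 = -21.25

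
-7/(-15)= 7/15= 0.47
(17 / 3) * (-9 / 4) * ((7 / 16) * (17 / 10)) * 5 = -6069 / 128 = -47.41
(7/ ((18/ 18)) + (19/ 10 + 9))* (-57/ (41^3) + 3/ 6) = 12316453/ 1378420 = 8.94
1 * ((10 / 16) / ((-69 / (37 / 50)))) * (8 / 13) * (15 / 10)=-37 / 5980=-0.01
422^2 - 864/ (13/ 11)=2305588/ 13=177352.92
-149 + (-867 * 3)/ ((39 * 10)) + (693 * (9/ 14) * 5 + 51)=137984/ 65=2122.83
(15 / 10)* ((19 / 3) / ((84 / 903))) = 102.12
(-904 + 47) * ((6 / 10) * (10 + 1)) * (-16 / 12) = 37708 / 5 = 7541.60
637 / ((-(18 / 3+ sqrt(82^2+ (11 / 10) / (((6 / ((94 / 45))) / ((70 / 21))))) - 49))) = -5733 * sqrt(13618685) / 1974892 - 11093355 / 1974892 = -16.33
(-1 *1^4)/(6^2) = -1/36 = -0.03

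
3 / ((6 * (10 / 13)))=13 / 20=0.65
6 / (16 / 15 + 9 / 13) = 1170 / 343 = 3.41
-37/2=-18.50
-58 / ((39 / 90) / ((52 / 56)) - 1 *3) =435 / 19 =22.89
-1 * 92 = -92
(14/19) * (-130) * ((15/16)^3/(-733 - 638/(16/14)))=307125/5024512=0.06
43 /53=0.81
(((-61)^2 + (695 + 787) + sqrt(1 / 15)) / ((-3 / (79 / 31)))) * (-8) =35359.78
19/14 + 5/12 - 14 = -1027/84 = -12.23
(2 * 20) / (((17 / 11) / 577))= 253880 / 17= 14934.12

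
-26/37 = -0.70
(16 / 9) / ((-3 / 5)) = -80 / 27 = -2.96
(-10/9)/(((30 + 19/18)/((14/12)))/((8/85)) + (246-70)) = -560/231249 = -0.00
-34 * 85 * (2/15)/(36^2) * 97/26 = -28033/25272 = -1.11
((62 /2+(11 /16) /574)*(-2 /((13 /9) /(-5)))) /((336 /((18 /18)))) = 4270725 /6685952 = 0.64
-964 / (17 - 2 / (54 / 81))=-482 / 7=-68.86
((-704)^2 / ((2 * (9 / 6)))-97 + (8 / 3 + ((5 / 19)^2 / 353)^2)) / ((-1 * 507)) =-2681265513498904 / 8233258930923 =-325.66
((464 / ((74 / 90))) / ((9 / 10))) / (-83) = -23200 / 3071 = -7.55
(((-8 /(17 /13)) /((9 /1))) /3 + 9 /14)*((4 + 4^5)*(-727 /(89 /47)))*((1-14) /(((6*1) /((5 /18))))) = 1526871662875 /15441678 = 98879.91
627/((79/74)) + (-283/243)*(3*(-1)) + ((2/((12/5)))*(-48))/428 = 404459675/684693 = 590.72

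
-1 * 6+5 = -1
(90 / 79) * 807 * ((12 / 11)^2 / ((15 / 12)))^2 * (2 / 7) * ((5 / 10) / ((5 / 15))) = 14458134528 / 40482365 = 357.15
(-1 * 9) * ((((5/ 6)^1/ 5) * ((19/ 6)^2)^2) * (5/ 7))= -107.74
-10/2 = -5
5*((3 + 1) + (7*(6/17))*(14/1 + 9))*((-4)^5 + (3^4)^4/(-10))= -22260448837/17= -1309438166.88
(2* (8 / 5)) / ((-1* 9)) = -16 / 45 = -0.36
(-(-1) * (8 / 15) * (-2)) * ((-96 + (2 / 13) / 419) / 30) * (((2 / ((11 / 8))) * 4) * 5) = 53545984 / 539253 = 99.30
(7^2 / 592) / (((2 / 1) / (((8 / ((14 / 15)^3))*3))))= 10125 / 8288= 1.22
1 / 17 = 0.06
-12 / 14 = -0.86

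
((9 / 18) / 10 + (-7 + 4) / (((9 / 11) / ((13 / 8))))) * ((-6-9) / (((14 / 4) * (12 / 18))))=2127 / 56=37.98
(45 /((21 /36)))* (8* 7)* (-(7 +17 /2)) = -66960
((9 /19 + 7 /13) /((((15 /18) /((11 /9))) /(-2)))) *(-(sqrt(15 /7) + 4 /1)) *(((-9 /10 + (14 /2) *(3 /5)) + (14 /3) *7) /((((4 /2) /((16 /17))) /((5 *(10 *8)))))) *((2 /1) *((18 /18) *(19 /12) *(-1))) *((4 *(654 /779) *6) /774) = -101905408000 /15375123 - 25476352000 *sqrt(105) /107625861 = -9053.52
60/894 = 10/149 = 0.07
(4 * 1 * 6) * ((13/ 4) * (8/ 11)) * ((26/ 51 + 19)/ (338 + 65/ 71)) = 1130320/ 346137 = 3.27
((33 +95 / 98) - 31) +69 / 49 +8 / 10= 2537 / 490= 5.18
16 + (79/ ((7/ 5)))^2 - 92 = 152301/ 49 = 3108.18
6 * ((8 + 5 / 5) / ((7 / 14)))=108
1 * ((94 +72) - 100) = 66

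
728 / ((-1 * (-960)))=91 / 120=0.76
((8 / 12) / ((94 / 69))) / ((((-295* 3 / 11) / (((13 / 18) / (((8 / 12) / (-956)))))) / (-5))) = -786071 / 24957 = -31.50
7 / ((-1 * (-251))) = 7 / 251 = 0.03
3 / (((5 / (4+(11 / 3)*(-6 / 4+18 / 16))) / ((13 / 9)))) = 2.28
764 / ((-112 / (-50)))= 4775 / 14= 341.07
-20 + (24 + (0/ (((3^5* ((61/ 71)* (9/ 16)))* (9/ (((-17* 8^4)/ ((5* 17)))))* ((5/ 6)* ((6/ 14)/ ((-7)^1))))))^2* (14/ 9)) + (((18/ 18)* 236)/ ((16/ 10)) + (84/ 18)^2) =3119/ 18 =173.28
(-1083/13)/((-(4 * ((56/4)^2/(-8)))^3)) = -1083/12235496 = -0.00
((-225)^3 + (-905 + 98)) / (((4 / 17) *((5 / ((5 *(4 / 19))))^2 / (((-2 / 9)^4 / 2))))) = -2065646336 / 789507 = -2616.37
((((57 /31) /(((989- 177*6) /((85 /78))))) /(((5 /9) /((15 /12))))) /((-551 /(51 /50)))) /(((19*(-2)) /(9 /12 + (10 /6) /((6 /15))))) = -153459 /10374316160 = -0.00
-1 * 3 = -3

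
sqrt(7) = 2.65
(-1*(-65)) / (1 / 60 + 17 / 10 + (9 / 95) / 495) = 4075500 / 107647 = 37.86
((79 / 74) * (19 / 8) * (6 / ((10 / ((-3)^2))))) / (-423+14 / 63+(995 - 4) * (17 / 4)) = 364743 / 100938220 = 0.00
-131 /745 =-0.18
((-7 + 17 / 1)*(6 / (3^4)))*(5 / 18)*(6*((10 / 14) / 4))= 125 / 567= 0.22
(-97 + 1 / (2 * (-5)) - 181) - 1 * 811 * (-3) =21549 / 10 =2154.90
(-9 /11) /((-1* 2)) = 9 /22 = 0.41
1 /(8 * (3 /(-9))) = -3 /8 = -0.38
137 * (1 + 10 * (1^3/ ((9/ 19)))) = 27263/ 9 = 3029.22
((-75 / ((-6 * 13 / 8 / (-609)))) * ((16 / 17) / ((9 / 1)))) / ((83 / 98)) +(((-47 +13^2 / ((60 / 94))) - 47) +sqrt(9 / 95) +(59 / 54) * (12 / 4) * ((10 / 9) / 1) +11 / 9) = -5984714477 / 14857830 +3 * sqrt(95) / 95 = -402.49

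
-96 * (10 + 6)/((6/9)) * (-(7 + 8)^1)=34560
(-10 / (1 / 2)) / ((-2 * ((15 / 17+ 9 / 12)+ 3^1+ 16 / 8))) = 680 / 451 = 1.51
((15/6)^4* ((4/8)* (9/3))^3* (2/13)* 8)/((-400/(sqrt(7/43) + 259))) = -174825/1664 - 675* sqrt(301)/71552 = -105.23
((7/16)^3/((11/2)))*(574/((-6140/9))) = -885969/69160960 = -0.01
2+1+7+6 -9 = 7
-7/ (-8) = 7/ 8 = 0.88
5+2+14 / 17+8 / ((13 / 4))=2273 / 221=10.29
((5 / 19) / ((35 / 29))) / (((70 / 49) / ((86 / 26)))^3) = 112979447 / 41743000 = 2.71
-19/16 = -1.19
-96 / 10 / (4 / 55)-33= -165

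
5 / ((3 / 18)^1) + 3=33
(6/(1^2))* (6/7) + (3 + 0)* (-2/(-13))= 510/91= 5.60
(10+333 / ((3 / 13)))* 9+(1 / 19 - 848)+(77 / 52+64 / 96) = 36253277 / 2964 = 12231.20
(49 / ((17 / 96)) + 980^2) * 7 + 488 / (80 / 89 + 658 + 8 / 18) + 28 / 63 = 271694557665872 / 40402251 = 6724738.13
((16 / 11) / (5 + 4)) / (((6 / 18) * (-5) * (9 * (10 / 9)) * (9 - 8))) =-8 / 825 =-0.01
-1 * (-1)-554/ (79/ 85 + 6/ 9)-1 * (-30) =-128653/ 407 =-316.10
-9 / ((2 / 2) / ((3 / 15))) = -9 / 5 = -1.80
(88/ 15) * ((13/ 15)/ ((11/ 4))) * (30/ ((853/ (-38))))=-31616/ 12795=-2.47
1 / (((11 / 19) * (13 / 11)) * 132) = 19 / 1716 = 0.01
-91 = -91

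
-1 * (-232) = 232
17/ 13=1.31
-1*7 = -7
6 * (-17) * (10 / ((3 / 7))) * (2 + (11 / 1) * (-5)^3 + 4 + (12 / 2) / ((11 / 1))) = 35826140 / 11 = 3256921.82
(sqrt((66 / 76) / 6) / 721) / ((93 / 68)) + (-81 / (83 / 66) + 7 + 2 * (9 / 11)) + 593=537.23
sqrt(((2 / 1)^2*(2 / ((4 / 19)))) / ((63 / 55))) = sqrt(14630) / 21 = 5.76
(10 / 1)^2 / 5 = 20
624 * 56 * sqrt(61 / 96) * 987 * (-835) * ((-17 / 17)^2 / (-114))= 199992520 * sqrt(366) / 19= 201372747.01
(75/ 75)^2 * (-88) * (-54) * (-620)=-2946240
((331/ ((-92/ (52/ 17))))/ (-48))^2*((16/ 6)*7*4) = 129610663/ 33022296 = 3.92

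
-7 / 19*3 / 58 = -21 / 1102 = -0.02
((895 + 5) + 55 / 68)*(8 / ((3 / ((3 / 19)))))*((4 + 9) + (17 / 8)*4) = 2633965 / 323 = 8154.69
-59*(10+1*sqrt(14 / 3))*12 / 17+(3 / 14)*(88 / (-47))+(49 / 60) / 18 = -2517815063 / 6040440 - 236*sqrt(42) / 17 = -506.79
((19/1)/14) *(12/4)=57/14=4.07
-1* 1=-1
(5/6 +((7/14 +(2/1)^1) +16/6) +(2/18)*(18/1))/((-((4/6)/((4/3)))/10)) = -160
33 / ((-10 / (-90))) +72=369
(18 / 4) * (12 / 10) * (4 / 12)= 9 / 5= 1.80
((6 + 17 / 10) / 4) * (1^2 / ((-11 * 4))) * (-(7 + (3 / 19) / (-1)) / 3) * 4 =91 / 228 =0.40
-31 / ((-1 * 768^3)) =31 / 452984832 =0.00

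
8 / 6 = 4 / 3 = 1.33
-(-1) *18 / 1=18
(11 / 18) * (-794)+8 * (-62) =-8831 / 9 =-981.22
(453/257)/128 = 453/32896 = 0.01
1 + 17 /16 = 33 /16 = 2.06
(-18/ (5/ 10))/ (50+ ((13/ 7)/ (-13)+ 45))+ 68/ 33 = 9209/ 5478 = 1.68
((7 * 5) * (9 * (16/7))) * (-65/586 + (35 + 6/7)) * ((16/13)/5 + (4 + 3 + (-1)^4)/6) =154842336/3809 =40651.70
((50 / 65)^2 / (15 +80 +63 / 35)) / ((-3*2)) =-125 / 122694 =-0.00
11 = 11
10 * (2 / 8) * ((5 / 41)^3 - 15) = -2584225 / 68921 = -37.50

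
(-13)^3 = -2197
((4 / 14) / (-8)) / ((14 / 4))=-1 / 98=-0.01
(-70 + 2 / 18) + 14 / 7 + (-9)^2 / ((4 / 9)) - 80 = 1237 / 36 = 34.36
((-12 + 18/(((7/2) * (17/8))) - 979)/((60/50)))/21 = -588205/14994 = -39.23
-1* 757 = -757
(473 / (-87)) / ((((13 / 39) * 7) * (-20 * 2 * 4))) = 473 / 32480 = 0.01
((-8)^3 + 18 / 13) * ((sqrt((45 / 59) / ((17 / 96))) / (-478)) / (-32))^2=-448065 / 47667246016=-0.00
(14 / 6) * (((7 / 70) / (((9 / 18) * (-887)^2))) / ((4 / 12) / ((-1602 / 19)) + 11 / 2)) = 5607 / 51954290915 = 0.00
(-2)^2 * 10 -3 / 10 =397 / 10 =39.70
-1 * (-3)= 3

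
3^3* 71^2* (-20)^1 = -2722140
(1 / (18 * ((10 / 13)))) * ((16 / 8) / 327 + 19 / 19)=4277 / 58860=0.07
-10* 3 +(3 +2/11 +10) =-185/11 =-16.82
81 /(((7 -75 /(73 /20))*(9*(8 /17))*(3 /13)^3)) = -2726477 /23736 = -114.87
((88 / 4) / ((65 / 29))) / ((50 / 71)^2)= 1608079 / 81250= 19.79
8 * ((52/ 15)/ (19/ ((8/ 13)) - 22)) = 3328/ 1065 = 3.12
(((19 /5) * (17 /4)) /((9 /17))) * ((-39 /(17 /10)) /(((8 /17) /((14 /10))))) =-499681 /240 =-2082.00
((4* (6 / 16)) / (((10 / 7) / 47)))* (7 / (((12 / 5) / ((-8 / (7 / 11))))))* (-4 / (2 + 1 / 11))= 79618 / 23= 3461.65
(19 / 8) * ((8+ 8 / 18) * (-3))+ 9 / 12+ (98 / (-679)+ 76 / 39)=-871789 / 15132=-57.61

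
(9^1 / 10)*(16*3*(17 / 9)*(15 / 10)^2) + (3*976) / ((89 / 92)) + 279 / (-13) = 18447411 / 5785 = 3188.84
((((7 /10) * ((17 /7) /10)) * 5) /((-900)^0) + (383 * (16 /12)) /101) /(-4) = -35791 /24240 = -1.48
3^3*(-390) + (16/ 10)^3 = -1315738/ 125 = -10525.90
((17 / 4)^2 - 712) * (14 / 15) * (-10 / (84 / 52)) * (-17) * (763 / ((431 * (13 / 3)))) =-48005671 / 1724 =-27845.52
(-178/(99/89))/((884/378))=-166341/2431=-68.42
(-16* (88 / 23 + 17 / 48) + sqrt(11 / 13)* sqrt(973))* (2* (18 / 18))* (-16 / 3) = 147680 / 207 - 32* sqrt(139139) / 39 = 407.37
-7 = -7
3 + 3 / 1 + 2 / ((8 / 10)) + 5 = 27 / 2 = 13.50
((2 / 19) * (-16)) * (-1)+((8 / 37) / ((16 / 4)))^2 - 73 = -1854919 / 26011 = -71.31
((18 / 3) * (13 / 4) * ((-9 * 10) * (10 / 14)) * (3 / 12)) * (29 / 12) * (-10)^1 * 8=424125 / 7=60589.29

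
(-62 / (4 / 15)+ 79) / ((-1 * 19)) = 307 / 38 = 8.08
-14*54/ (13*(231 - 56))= -108/ 325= -0.33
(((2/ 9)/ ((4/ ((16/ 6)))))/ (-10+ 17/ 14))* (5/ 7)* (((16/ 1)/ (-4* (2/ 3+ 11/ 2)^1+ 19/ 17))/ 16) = 680/ 1329507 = 0.00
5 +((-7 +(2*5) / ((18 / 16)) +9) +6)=197 / 9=21.89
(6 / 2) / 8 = 3 / 8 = 0.38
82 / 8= 41 / 4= 10.25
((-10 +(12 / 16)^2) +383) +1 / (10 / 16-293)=13980075 / 37424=373.56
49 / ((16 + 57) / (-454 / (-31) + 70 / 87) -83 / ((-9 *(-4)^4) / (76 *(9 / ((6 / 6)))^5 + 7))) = 1176037632 / 3880254991097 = 0.00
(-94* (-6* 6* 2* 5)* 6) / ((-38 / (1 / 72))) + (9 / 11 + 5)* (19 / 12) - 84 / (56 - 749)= -3698 / 57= -64.88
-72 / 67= -1.07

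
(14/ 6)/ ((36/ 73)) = 511/ 108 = 4.73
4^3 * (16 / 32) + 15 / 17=559 / 17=32.88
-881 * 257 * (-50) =11320850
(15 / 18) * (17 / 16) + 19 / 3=231 / 32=7.22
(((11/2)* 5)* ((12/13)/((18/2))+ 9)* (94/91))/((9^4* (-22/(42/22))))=-83425/24393798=-0.00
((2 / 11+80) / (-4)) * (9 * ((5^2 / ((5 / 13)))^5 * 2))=-4605193490625 / 11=-418653953693.18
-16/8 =-2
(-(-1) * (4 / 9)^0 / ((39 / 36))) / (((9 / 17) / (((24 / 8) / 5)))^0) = 12 / 13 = 0.92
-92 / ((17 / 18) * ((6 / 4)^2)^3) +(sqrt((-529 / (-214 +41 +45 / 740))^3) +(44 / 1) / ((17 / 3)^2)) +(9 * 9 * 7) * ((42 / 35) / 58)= 15441889 / 3394305 +3601432 * sqrt(947015) / 655104025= 9.90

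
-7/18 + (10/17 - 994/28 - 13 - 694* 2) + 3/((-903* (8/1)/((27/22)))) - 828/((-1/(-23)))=-165999558467/8105328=-20480.30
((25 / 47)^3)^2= 244140625 / 10779215329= 0.02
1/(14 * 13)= 1/182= 0.01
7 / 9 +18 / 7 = 211 / 63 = 3.35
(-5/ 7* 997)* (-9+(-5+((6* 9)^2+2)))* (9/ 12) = -10857330/ 7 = -1551047.14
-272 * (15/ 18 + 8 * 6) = -13282.67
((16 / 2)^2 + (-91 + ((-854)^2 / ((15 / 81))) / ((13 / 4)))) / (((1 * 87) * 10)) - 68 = 24972991 / 18850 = 1324.83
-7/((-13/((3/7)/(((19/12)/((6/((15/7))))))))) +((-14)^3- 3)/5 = -135601/247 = -548.99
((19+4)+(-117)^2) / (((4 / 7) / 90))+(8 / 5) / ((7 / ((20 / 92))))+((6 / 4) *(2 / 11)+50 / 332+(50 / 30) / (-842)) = 400941916112299 / 185652159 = 2159640.47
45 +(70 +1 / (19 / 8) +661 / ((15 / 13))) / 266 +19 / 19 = 524371 / 10830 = 48.42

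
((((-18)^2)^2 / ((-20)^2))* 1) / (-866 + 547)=-6561 / 7975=-0.82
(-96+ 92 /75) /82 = -3554 /3075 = -1.16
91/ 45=2.02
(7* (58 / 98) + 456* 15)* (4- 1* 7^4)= -114837873 / 7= -16405410.43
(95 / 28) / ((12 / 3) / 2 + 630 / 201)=6365 / 9632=0.66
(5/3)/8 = 5/24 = 0.21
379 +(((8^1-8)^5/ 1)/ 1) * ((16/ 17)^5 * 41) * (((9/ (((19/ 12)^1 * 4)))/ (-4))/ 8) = 379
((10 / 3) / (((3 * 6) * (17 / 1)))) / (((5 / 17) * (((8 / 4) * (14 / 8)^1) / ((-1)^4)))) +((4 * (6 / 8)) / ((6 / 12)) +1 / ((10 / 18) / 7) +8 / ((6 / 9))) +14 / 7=32.61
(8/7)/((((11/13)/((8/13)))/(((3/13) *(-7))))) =-192/143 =-1.34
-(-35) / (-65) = -7 / 13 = -0.54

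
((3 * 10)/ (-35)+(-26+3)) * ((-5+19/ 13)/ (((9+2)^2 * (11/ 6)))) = 46092/ 121121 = 0.38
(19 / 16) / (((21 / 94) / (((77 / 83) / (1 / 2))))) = 9.86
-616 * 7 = -4312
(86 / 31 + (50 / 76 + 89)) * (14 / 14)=108885 / 1178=92.43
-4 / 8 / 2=-1 / 4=-0.25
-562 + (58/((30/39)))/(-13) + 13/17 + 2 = -48028/85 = -565.04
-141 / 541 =-0.26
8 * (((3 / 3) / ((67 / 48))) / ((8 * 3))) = 16 / 67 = 0.24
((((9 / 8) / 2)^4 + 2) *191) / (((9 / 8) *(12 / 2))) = 26287903 / 442368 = 59.43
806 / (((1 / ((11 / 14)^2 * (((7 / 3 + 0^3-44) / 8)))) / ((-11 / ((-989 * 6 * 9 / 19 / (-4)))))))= 1273933375 / 31402728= 40.57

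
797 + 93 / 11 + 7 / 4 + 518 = 58309 / 44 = 1325.20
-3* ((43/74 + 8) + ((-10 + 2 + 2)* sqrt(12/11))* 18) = -1905/74 + 648* sqrt(33)/11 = 312.66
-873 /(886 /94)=-92.62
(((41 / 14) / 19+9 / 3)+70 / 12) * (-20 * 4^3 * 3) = -4590080 / 133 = -34511.88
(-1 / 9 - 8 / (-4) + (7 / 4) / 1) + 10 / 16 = 307 / 72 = 4.26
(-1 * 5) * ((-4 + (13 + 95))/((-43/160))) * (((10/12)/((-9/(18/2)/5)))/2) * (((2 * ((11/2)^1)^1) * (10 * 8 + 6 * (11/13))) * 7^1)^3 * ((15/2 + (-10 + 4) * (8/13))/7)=-58234915810172640000/94471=-616431664851357.98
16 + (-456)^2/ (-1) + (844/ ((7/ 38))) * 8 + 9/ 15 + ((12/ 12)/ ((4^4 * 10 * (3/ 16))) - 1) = -575456057/ 3360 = -171266.68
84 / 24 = 7 / 2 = 3.50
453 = 453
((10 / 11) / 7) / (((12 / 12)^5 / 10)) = 100 / 77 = 1.30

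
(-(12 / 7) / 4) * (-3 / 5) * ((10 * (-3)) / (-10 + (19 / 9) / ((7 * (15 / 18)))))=405 / 506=0.80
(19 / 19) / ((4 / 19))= 19 / 4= 4.75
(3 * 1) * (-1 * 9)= -27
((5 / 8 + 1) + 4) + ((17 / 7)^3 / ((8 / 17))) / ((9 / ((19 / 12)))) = 10.98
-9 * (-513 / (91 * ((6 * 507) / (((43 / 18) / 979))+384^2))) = 22059 / 606128068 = 0.00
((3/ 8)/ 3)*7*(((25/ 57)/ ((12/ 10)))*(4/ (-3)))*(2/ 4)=-875/ 4104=-0.21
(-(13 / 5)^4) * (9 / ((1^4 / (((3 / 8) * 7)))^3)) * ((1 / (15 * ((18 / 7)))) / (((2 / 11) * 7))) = -969845877 / 6400000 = -151.54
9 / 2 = 4.50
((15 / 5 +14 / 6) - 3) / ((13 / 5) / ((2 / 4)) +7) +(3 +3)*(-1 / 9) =-29 / 61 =-0.48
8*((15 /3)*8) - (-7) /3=967 /3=322.33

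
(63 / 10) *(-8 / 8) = -63 / 10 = -6.30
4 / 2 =2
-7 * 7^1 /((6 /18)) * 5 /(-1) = 735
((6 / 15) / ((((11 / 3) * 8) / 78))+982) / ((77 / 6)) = 324411 / 4235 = 76.60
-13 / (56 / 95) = -1235 / 56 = -22.05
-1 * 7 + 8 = 1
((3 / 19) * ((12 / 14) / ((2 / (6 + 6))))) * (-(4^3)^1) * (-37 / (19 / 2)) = 202.41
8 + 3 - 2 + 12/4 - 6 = 6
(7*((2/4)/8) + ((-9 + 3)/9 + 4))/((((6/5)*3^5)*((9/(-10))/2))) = -4525/157464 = -0.03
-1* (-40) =40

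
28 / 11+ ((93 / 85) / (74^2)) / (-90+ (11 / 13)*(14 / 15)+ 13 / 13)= 44835673879 / 17614030412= 2.55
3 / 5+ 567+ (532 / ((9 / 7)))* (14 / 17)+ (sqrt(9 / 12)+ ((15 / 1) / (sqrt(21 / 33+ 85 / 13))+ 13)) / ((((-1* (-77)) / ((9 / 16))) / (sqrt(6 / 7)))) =27* sqrt(14) / 17248+ 45* sqrt(19019) / 163856+ 117* sqrt(42) / 8624+ 694894 / 765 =908.49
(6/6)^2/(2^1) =1/2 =0.50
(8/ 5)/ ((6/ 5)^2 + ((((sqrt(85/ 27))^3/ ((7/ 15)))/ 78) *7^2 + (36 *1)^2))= 1015491634560/ 823434508261579 - 368550000 *sqrt(255)/ 823434508261579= 0.00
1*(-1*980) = -980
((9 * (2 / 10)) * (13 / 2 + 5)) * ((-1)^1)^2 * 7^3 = 71001 / 10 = 7100.10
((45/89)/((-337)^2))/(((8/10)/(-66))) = -7425/20215282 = -0.00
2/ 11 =0.18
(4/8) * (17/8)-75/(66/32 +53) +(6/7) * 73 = 6144487/98672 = 62.27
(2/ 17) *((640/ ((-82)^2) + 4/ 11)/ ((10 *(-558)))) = -1414/ 146171355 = -0.00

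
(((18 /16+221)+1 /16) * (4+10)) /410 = 4977 /656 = 7.59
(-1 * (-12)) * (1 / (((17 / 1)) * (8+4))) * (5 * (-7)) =-35 / 17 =-2.06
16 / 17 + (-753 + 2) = -12751 / 17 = -750.06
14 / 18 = 0.78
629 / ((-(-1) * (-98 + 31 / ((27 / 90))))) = 1887 / 16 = 117.94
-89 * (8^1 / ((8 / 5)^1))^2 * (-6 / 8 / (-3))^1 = -2225 / 4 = -556.25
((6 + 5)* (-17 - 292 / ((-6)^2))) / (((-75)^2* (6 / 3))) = -1243 / 50625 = -0.02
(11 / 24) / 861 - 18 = -371941 / 20664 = -18.00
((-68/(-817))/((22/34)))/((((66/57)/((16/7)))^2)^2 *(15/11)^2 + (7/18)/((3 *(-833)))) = 104349244833792/99215532352541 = 1.05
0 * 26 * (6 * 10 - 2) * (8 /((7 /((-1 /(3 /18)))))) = 0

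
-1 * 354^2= -125316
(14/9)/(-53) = -14/477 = -0.03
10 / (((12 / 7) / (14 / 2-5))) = 35 / 3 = 11.67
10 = 10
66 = 66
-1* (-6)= 6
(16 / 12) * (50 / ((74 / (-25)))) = -2500 / 111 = -22.52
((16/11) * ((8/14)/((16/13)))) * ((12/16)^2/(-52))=-9/1232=-0.01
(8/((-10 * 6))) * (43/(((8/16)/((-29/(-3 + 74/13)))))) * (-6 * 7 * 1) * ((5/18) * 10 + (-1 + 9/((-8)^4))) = -1063717187/115200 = -9233.66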